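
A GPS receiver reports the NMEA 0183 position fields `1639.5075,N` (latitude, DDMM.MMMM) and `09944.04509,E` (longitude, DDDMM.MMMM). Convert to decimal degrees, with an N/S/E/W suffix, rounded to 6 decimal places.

Latitude: split at 2 digits → 16° and 39.5075′; 16 + 39.5075/60 = 16.6584583
Longitude: split at 3 digits → 099° and 44.04509′; 99 + 44.04509/60 = 99.7340848

16.658458° N, 99.734085° E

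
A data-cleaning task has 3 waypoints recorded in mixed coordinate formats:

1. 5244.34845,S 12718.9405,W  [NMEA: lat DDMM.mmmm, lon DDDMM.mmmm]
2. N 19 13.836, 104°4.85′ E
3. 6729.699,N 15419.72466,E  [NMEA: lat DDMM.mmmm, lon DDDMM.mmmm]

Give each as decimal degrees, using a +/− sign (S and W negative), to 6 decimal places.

Point 1:
  Lat: split at 2 digits → 52° and 44.34845′; 52 + 44.34845/60 = 52.7391408
  S ⇒ negate
  λ: split at 3 digits → 127° and 18.9405′; 127 + 18.9405/60 = 127.3156750
  W → negative
Point 2:
  Lat: 13.836′ = 0.230600°; total 19.2306000
  N → positive
  Longitude: 104 + 4.85/60 = 104.0808333
  E ⇒ keep positive
Point 3:
  Lat: split at 2 digits → 67° and 29.699′; 67 + 29.699/60 = 67.4949833
  N → positive
  λ: split at 3 digits → 154° and 19.72466′; 154 + 19.72466/60 = 154.3287443
  E → positive

1. -52.739141, -127.315675
2. 19.230600, 104.080833
3. 67.494983, 154.328744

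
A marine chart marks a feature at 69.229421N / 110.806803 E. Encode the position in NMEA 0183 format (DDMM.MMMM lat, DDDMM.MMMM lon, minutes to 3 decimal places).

φ: fractional part 0.229421 → 13.76526 minutes
Lon: minutes = (110.806803 − 110) × 60 = 48.40818

6913.765,N / 11048.408,E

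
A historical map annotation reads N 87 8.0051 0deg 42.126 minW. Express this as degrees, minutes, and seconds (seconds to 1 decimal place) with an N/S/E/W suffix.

φ: fractional minutes 0.00510 × 60 = 0.306″
Lon: fractional minutes 0.12600 × 60 = 7.560″

87°08′0.3″ N, 0°42′7.6″ W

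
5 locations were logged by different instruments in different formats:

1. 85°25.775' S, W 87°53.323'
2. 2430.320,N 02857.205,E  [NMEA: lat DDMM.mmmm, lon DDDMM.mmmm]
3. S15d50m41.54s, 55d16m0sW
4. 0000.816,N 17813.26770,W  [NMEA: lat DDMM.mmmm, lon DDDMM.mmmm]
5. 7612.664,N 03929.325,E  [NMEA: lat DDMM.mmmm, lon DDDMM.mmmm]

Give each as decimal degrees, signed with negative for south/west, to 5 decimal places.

Point 1:
  φ: 25.775′ = 0.429583°; total 85.429583
  hemisphere S, so the sign is −
  Longitude: 87 + 53.323/60 = 87.888717
  W ⇒ negate
Point 2:
  Latitude: degrees = first 2 digits = 24, minutes = 30.32; 24 + 30.32/60 = 24.505333
  N → positive
  Lon: degrees = first 3 digits = 28, minutes = 57.205; 28 + 57.205/60 = 28.953417
  E ⇒ keep positive
Point 3:
  Lat: 50′ + 41.54″ = 50.69233′; 15 + 50.69233/60 = 15.844872
  hemisphere S, so the sign is −
  λ: 55° + 16/60 + 0/3600 = 55 + 0.266667 + 0.000000 = 55.266667
  hemisphere W, so the sign is −
Point 4:
  φ: split at 2 digits → 00° and 0.816′; 0 + 0.816/60 = 0.013600
  N → positive
  Lon: degrees = first 3 digits = 178, minutes = 13.2677; 178 + 13.2677/60 = 178.221128
  W → negative
Point 5:
  φ: split at 2 digits → 76° and 12.664′; 76 + 12.664/60 = 76.211067
  N ⇒ keep positive
  Lon: degrees = first 3 digits = 39, minutes = 29.325; 39 + 29.325/60 = 39.488750
  E ⇒ keep positive

1. -85.42958, -87.88872
2. 24.50533, 28.95342
3. -15.84487, -55.26667
4. 0.01360, -178.22113
5. 76.21107, 39.48875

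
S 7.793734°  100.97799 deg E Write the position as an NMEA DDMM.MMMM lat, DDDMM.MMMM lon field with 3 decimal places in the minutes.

0747.624,S / 10058.679,E

Latitude: 7° + 0.793734 × 60 = 7° 47.62404′
Longitude: minutes = (100.977990 − 100) × 60 = 58.67940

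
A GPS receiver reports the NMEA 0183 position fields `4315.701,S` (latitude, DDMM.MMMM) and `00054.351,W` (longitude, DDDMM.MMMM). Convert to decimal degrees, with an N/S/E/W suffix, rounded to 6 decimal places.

43.261683° S, 0.905850° W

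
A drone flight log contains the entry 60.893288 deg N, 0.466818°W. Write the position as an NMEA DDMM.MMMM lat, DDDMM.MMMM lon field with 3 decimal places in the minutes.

6053.597,N / 00028.009,W

φ: minutes = (60.893288 − 60) × 60 = 53.59728
Lon: fractional part 0.466818 → 28.00908 minutes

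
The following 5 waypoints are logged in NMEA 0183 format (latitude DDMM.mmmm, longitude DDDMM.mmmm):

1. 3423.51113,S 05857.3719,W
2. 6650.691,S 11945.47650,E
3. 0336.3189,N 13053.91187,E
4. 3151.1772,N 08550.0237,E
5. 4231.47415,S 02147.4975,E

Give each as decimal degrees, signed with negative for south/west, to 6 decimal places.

1. -34.391852, -58.956198
2. -66.844850, 119.757942
3. 3.605315, 130.898531
4. 31.852953, 85.833728
5. -42.524569, 21.791625

Point 1:
  φ: degrees = first 2 digits = 34, minutes = 23.51113; 34 + 23.51113/60 = 34.3918522
  hemisphere S, so the sign is −
  λ: degrees = first 3 digits = 58, minutes = 57.3719; 58 + 57.3719/60 = 58.9561983
  W ⇒ negate
Point 2:
  φ: degrees = first 2 digits = 66, minutes = 50.691; 66 + 50.691/60 = 66.8448500
  hemisphere S, so the sign is −
  Lon: degrees = first 3 digits = 119, minutes = 45.4765; 119 + 45.4765/60 = 119.7579417
  E ⇒ keep positive
Point 3:
  Lat: split at 2 digits → 03° and 36.3189′; 3 + 36.3189/60 = 3.6053150
  N → positive
  Longitude: split at 3 digits → 130° and 53.91187′; 130 + 53.91187/60 = 130.8985312
  E ⇒ keep positive
Point 4:
  φ: split at 2 digits → 31° and 51.1772′; 31 + 51.1772/60 = 31.8529533
  N → positive
  Lon: split at 3 digits → 085° and 50.0237′; 85 + 50.0237/60 = 85.8337283
  E ⇒ keep positive
Point 5:
  Lat: degrees = first 2 digits = 42, minutes = 31.47415; 42 + 31.47415/60 = 42.5245692
  hemisphere S, so the sign is −
  λ: degrees = first 3 digits = 21, minutes = 47.4975; 21 + 47.4975/60 = 21.7916250
  E → positive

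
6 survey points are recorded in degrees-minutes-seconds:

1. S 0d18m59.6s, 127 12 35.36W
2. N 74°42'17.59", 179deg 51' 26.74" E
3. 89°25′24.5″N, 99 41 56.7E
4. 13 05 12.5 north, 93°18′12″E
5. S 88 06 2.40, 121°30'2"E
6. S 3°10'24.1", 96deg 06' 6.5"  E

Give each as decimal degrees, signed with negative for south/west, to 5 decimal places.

1. -0.31656, -127.20982
2. 74.70489, 179.85743
3. 89.42347, 99.69908
4. 13.08681, 93.30333
5. -88.10067, 121.50056
6. -3.17336, 96.10181

Point 1:
  φ: 0 + 18/60 + 59.6/3600 = 0.316556
  hemisphere S, so the sign is −
  λ: 12′ + 35.36″ = 12.58933′; 127 + 12.58933/60 = 127.209822
  hemisphere W, so the sign is −
Point 2:
  Latitude: 74° + 42/60 + 17.59/3600 = 74 + 0.700000 + 0.004886 = 74.704886
  N ⇒ keep positive
  λ: 179 + 51/60 + 26.74/3600 = 179.857428
  E ⇒ keep positive
Point 3:
  Latitude: 89° + 25/60 + 24.5/3600 = 89 + 0.416667 + 0.006806 = 89.423472
  N ⇒ keep positive
  λ: 41′ + 56.7″ = 41.94500′; 99 + 41.94500/60 = 99.699083
  E → positive
Point 4:
  φ: 13 + 5/60 + 12.5/3600 = 13.086806
  N → positive
  λ: 93 + 18/60 + 12/3600 = 93.303333
  E ⇒ keep positive
Point 5:
  Lat: 6′ + 2.4″ = 6.04000′; 88 + 6.04000/60 = 88.100667
  S → negative
  Longitude: 121° + 30/60 + 2/3600 = 121 + 0.500000 + 0.000556 = 121.500556
  E → positive
Point 6:
  Latitude: 10′ + 24.1″ = 10.40167′; 3 + 10.40167/60 = 3.173361
  hemisphere S, so the sign is −
  λ: 6′ + 6.5″ = 6.10833′; 96 + 6.10833/60 = 96.101806
  E ⇒ keep positive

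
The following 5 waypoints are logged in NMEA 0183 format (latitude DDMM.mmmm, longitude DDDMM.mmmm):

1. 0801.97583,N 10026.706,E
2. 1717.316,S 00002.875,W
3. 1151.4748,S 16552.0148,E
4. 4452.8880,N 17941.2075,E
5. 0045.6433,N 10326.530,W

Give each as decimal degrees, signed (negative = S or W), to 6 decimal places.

Point 1:
  φ: degrees = first 2 digits = 8, minutes = 1.97583; 8 + 1.97583/60 = 8.0329305
  N → positive
  Longitude: split at 3 digits → 100° and 26.706′; 100 + 26.706/60 = 100.4451000
  E ⇒ keep positive
Point 2:
  φ: split at 2 digits → 17° and 17.316′; 17 + 17.316/60 = 17.2886000
  S ⇒ negate
  Lon: degrees = first 3 digits = 0, minutes = 2.875; 0 + 2.875/60 = 0.0479167
  hemisphere W, so the sign is −
Point 3:
  Lat: split at 2 digits → 11° and 51.4748′; 11 + 51.4748/60 = 11.8579133
  hemisphere S, so the sign is −
  Longitude: degrees = first 3 digits = 165, minutes = 52.0148; 165 + 52.0148/60 = 165.8669133
  E → positive
Point 4:
  Lat: split at 2 digits → 44° and 52.888′; 44 + 52.888/60 = 44.8814667
  N ⇒ keep positive
  λ: degrees = first 3 digits = 179, minutes = 41.2075; 179 + 41.2075/60 = 179.6867917
  E → positive
Point 5:
  Latitude: degrees = first 2 digits = 0, minutes = 45.6433; 0 + 45.6433/60 = 0.7607217
  N → positive
  Longitude: split at 3 digits → 103° and 26.53′; 103 + 26.53/60 = 103.4421667
  W → negative

1. 8.032931, 100.445100
2. -17.288600, -0.047917
3. -11.857913, 165.866913
4. 44.881467, 179.686792
5. 0.760722, -103.442167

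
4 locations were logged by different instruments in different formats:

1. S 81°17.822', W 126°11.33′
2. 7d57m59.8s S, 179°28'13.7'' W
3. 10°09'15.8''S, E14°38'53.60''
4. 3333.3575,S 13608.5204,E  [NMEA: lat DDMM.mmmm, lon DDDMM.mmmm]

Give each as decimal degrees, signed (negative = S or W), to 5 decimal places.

1. -81.29703, -126.18883
2. -7.96661, -179.47047
3. -10.15439, 14.64822
4. -33.55596, 136.14201

Point 1:
  Lat: 17.822′ = 0.297033°; total 81.297033
  S → negative
  Lon: 11.33′ = 0.188833°; total 126.188833
  hemisphere W, so the sign is −
Point 2:
  Latitude: 7 + 57/60 + 59.8/3600 = 7.966611
  hemisphere S, so the sign is −
  Longitude: 179 + 28/60 + 13.7/3600 = 179.470472
  hemisphere W, so the sign is −
Point 3:
  φ: 10 + 9/60 + 15.8/3600 = 10.154389
  S ⇒ negate
  Lon: 14° + 38/60 + 53.6/3600 = 14 + 0.633333 + 0.014889 = 14.648222
  E → positive
Point 4:
  Lat: split at 2 digits → 33° and 33.3575′; 33 + 33.3575/60 = 33.555958
  S ⇒ negate
  λ: split at 3 digits → 136° and 8.5204′; 136 + 8.5204/60 = 136.142007
  E → positive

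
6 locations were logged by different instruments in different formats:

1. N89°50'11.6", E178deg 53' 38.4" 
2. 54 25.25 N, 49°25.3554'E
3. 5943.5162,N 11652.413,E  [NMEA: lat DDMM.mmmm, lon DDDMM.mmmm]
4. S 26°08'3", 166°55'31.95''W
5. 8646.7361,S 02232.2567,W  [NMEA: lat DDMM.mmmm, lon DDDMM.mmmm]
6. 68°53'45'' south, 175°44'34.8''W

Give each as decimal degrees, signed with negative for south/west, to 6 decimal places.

1. 89.836556, 178.894000
2. 54.420833, 49.422590
3. 59.725270, 116.873550
4. -26.134167, -166.925542
5. -86.778935, -22.537612
6. -68.895833, -175.743000

Point 1:
  Lat: 89° + 50/60 + 11.6/3600 = 89 + 0.833333 + 0.003222 = 89.8365556
  N → positive
  λ: 53′ + 38.4″ = 53.64000′; 178 + 53.64000/60 = 178.8940000
  E → positive
Point 2:
  φ: 54 + 25.25/60 = 54.4208333
  N → positive
  λ: 49 + 25.3554/60 = 49.4225900
  E → positive
Point 3:
  Latitude: split at 2 digits → 59° and 43.5162′; 59 + 43.5162/60 = 59.7252700
  N ⇒ keep positive
  Longitude: split at 3 digits → 116° and 52.413′; 116 + 52.413/60 = 116.8735500
  E → positive
Point 4:
  Latitude: 26 + 8/60 + 3/3600 = 26.1341667
  S → negative
  λ: 166° + 55/60 + 31.95/3600 = 166 + 0.916667 + 0.008875 = 166.9255417
  W → negative
Point 5:
  Lat: degrees = first 2 digits = 86, minutes = 46.7361; 86 + 46.7361/60 = 86.7789350
  S ⇒ negate
  λ: split at 3 digits → 022° and 32.2567′; 22 + 32.2567/60 = 22.5376117
  W ⇒ negate
Point 6:
  Latitude: 68 + 53/60 + 45/3600 = 68.8958333
  hemisphere S, so the sign is −
  λ: 175° + 44/60 + 34.8/3600 = 175 + 0.733333 + 0.009667 = 175.7430000
  W ⇒ negate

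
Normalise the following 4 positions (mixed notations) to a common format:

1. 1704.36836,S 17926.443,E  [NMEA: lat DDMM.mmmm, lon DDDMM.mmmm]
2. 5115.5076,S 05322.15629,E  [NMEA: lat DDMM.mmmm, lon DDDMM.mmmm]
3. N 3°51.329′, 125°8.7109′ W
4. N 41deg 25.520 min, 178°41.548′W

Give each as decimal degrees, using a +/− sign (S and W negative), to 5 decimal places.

1. -17.07281, 179.44072
2. -51.25846, 53.36927
3. 3.85548, -125.14518
4. 41.42533, -178.69247

Point 1:
  Lat: split at 2 digits → 17° and 4.36836′; 17 + 4.36836/60 = 17.072806
  S → negative
  Lon: degrees = first 3 digits = 179, minutes = 26.443; 179 + 26.443/60 = 179.440717
  E → positive
Point 2:
  φ: degrees = first 2 digits = 51, minutes = 15.5076; 51 + 15.5076/60 = 51.258460
  S → negative
  λ: split at 3 digits → 053° and 22.15629′; 53 + 22.15629/60 = 53.369272
  E ⇒ keep positive
Point 3:
  φ: 3 + 51.329/60 = 3.855483
  N ⇒ keep positive
  λ: 8.7109′ = 0.145182°; total 125.145182
  hemisphere W, so the sign is −
Point 4:
  Latitude: 41 + 25.52/60 = 41.425333
  N → positive
  Longitude: 178 + 41.548/60 = 178.692467
  hemisphere W, so the sign is −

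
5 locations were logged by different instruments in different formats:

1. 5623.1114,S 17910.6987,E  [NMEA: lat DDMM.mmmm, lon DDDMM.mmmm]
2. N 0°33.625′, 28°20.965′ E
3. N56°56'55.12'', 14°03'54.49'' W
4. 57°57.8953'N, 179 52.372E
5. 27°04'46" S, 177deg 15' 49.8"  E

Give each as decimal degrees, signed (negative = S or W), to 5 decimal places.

1. -56.38519, 179.17831
2. 0.56042, 28.34942
3. 56.94864, -14.06514
4. 57.96492, 179.87287
5. -27.07944, 177.26383

Point 1:
  Lat: degrees = first 2 digits = 56, minutes = 23.1114; 56 + 23.1114/60 = 56.385190
  S ⇒ negate
  λ: split at 3 digits → 179° and 10.6987′; 179 + 10.6987/60 = 179.178312
  E ⇒ keep positive
Point 2:
  φ: 0 + 33.625/60 = 0.560417
  N ⇒ keep positive
  Longitude: 28 + 20.965/60 = 28.349417
  E ⇒ keep positive
Point 3:
  Lat: 56 + 56/60 + 55.12/3600 = 56.948644
  N → positive
  Lon: 14° + 3/60 + 54.49/3600 = 14 + 0.050000 + 0.015136 = 14.065136
  hemisphere W, so the sign is −
Point 4:
  Latitude: 57.8953′ = 0.964922°; total 57.964922
  N → positive
  Lon: 179 + 52.372/60 = 179.872867
  E ⇒ keep positive
Point 5:
  Latitude: 27° + 4/60 + 46/3600 = 27 + 0.066667 + 0.012778 = 27.079444
  S → negative
  λ: 15′ + 49.8″ = 15.83000′; 177 + 15.83000/60 = 177.263833
  E → positive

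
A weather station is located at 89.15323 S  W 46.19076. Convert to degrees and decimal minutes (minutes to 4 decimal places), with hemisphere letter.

Lat: minutes = (89.153230 − 89) × 60 = 9.193800
Lon: fractional part 0.190760 → 11.445600 minutes

89° 9.1938′ S, 46° 11.4456′ W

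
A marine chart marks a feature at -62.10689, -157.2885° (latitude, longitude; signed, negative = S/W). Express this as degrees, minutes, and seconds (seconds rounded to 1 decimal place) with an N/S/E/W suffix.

Latitude is negative → S; |value| = 62.106890
Lat: 0.106890 × 60 = 6.41340′ → 6′, remainder × 60 = 24.804″
Longitude is negative → W; |value| = 157.288500
Lon: 0.288500 × 60 = 17.31000′ → 17′, remainder × 60 = 18.600″

62°06′24.8″ S, 157°17′18.6″ W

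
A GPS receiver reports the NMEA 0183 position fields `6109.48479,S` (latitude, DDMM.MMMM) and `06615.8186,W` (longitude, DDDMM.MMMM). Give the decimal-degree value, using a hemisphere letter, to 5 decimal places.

φ: split at 2 digits → 61° and 9.48479′; 61 + 9.48479/60 = 61.158080
Longitude: degrees = first 3 digits = 66, minutes = 15.8186; 66 + 15.8186/60 = 66.263643

61.15808° S, 66.26364° W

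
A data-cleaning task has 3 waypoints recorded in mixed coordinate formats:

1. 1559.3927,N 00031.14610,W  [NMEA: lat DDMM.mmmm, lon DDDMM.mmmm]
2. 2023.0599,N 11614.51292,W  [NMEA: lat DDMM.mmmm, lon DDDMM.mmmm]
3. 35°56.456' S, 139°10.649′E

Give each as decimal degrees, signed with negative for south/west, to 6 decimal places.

1. 15.989878, -0.519102
2. 20.384332, -116.241882
3. -35.940933, 139.177483

Point 1:
  φ: split at 2 digits → 15° and 59.3927′; 15 + 59.3927/60 = 15.9898783
  N → positive
  Lon: split at 3 digits → 000° and 31.1461′; 0 + 31.1461/60 = 0.5191017
  hemisphere W, so the sign is −
Point 2:
  Latitude: split at 2 digits → 20° and 23.0599′; 20 + 23.0599/60 = 20.3843317
  N ⇒ keep positive
  λ: degrees = first 3 digits = 116, minutes = 14.51292; 116 + 14.51292/60 = 116.2418820
  hemisphere W, so the sign is −
Point 3:
  Latitude: 35 + 56.456/60 = 35.9409333
  hemisphere S, so the sign is −
  Lon: 10.649′ = 0.177483°; total 139.1774833
  E ⇒ keep positive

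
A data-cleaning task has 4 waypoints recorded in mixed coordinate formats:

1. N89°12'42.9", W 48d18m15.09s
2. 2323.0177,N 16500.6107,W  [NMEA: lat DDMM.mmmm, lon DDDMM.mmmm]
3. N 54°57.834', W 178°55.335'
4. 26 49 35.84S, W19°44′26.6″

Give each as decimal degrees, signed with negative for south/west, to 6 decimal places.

1. 89.211917, -48.304192
2. 23.383628, -165.010178
3. 54.963900, -178.922250
4. -26.826622, -19.740722

Point 1:
  Latitude: 89° + 12/60 + 42.9/3600 = 89 + 0.200000 + 0.011917 = 89.2119167
  N → positive
  λ: 18′ + 15.09″ = 18.25150′; 48 + 18.25150/60 = 48.3041917
  W ⇒ negate
Point 2:
  Latitude: split at 2 digits → 23° and 23.0177′; 23 + 23.0177/60 = 23.3836283
  N → positive
  Longitude: split at 3 digits → 165° and 0.6107′; 165 + 0.6107/60 = 165.0101783
  W → negative
Point 3:
  φ: 57.834′ = 0.963900°; total 54.9639000
  N ⇒ keep positive
  λ: 55.335′ = 0.922250°; total 178.9222500
  hemisphere W, so the sign is −
Point 4:
  Latitude: 26 + 49/60 + 35.84/3600 = 26.8266222
  S ⇒ negate
  λ: 44′ + 26.6″ = 44.44333′; 19 + 44.44333/60 = 19.7407222
  W → negative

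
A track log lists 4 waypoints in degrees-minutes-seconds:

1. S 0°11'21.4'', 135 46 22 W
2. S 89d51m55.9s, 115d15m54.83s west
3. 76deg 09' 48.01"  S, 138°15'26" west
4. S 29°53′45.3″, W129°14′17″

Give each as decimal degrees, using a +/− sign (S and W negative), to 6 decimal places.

Point 1:
  φ: 0° + 11/60 + 21.4/3600 = 0 + 0.183333 + 0.005944 = 0.1892778
  S ⇒ negate
  λ: 46′ + 22″ = 46.36667′; 135 + 46.36667/60 = 135.7727778
  W → negative
Point 2:
  Latitude: 51′ + 55.9″ = 51.93167′; 89 + 51.93167/60 = 89.8655278
  S ⇒ negate
  Longitude: 15′ + 54.83″ = 15.91383′; 115 + 15.91383/60 = 115.2652306
  W → negative
Point 3:
  Latitude: 76 + 9/60 + 48.01/3600 = 76.1633361
  hemisphere S, so the sign is −
  λ: 138 + 15/60 + 26/3600 = 138.2572222
  W ⇒ negate
Point 4:
  Lat: 29 + 53/60 + 45.3/3600 = 29.8959167
  S → negative
  Lon: 129 + 14/60 + 17/3600 = 129.2380556
  W ⇒ negate

1. -0.189278, -135.772778
2. -89.865528, -115.265231
3. -76.163336, -138.257222
4. -29.895917, -129.238056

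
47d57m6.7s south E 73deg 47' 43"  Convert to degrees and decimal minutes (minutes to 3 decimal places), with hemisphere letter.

47° 57.112′ S, 73° 47.717′ E

Lat: seconds/60 = 0.11167; minutes = 57 + 0.11167 = 57.11167
Lon: 47 + 43/60 = 47.71667′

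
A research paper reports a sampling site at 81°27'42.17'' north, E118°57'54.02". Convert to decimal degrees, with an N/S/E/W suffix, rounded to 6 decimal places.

Latitude: 81 + 27/60 + 42.17/3600 = 81.4617139
Lon: 57′ + 54.02″ = 57.90033′; 118 + 57.90033/60 = 118.9650056

81.461714° N, 118.965006° E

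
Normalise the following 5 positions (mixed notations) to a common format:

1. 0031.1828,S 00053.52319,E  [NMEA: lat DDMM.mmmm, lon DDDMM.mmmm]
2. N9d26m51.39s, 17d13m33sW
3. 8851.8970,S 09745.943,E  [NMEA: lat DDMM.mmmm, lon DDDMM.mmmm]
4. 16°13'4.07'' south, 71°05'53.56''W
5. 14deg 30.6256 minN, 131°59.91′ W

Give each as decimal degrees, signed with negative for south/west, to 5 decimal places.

1. -0.51971, 0.89205
2. 9.44761, -17.22583
3. -88.86495, 97.76572
4. -16.21780, -71.09821
5. 14.51043, -131.99850

Point 1:
  Lat: degrees = first 2 digits = 0, minutes = 31.1828; 0 + 31.1828/60 = 0.519713
  S ⇒ negate
  Longitude: degrees = first 3 digits = 0, minutes = 53.52319; 0 + 53.52319/60 = 0.892053
  E ⇒ keep positive
Point 2:
  φ: 9 + 26/60 + 51.39/3600 = 9.447608
  N ⇒ keep positive
  Lon: 17 + 13/60 + 33/3600 = 17.225833
  W ⇒ negate
Point 3:
  Latitude: split at 2 digits → 88° and 51.897′; 88 + 51.897/60 = 88.864950
  S → negative
  Lon: split at 3 digits → 097° and 45.943′; 97 + 45.943/60 = 97.765717
  E ⇒ keep positive
Point 4:
  Lat: 16 + 13/60 + 4.07/3600 = 16.217797
  S → negative
  Lon: 71° + 5/60 + 53.56/3600 = 71 + 0.083333 + 0.014878 = 71.098211
  W → negative
Point 5:
  Lat: 30.6256′ = 0.510427°; total 14.510427
  N ⇒ keep positive
  Lon: 131 + 59.91/60 = 131.998500
  hemisphere W, so the sign is −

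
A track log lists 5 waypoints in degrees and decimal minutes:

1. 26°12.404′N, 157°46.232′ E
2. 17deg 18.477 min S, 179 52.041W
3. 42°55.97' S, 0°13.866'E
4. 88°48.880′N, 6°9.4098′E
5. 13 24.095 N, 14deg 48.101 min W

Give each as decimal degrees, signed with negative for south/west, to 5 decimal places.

1. 26.20673, 157.77053
2. -17.30795, -179.86735
3. -42.93283, 0.23110
4. 88.81467, 6.15683
5. 13.40158, -14.80168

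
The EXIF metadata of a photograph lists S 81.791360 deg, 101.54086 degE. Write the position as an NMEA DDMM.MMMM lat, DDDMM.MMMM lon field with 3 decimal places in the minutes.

8147.482,S / 10132.452,E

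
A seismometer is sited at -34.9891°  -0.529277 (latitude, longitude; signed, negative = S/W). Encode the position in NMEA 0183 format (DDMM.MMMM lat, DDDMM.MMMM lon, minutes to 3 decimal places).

3459.346,S / 00031.757,W

Latitude is negative → S; |value| = 34.989100
φ: minutes = (34.989100 − 34) × 60 = 59.34600
Longitude is negative → W; |value| = 0.529277
λ: 0° + 0.529277 × 60 = 0° 31.75662′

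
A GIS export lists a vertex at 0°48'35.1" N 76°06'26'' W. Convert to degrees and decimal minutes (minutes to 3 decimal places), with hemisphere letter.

Latitude: 48 + 35.1/60 = 48.58500′
Lon: seconds/60 = 0.43333; minutes = 6 + 0.43333 = 6.43333

0° 48.585′ N, 76° 6.433′ W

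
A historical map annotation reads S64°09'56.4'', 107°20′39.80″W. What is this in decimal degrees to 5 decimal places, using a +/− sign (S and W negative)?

-64.16567, -107.34439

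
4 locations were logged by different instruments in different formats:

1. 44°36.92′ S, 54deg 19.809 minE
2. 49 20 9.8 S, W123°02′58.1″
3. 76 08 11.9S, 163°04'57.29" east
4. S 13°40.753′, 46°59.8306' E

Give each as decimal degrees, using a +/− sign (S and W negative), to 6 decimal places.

1. -44.615333, 54.330150
2. -49.336056, -123.049472
3. -76.136639, 163.082581
4. -13.679217, 46.997177

Point 1:
  Latitude: 36.92′ = 0.615333°; total 44.6153333
  S ⇒ negate
  Lon: 19.809′ = 0.330150°; total 54.3301500
  E ⇒ keep positive
Point 2:
  Latitude: 20′ + 9.8″ = 20.16333′; 49 + 20.16333/60 = 49.3360556
  hemisphere S, so the sign is −
  Lon: 123 + 2/60 + 58.1/3600 = 123.0494722
  W ⇒ negate
Point 3:
  Latitude: 76 + 8/60 + 11.9/3600 = 76.1366389
  S → negative
  Lon: 163 + 4/60 + 57.29/3600 = 163.0825806
  E ⇒ keep positive
Point 4:
  Lat: 40.753′ = 0.679217°; total 13.6792167
  S ⇒ negate
  λ: 59.8306′ = 0.997177°; total 46.9971767
  E → positive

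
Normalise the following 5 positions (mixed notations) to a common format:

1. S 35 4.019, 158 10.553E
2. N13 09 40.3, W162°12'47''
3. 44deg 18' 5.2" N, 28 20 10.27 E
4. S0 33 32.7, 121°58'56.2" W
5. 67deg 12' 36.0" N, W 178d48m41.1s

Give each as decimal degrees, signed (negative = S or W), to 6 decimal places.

1. -35.066983, 158.175883
2. 13.161194, -162.213056
3. 44.301444, 28.336186
4. -0.559083, -121.982278
5. 67.210000, -178.811417

Point 1:
  φ: 4.019′ = 0.066983°; total 35.0669833
  hemisphere S, so the sign is −
  λ: 10.553′ = 0.175883°; total 158.1758833
  E → positive
Point 2:
  Latitude: 13 + 9/60 + 40.3/3600 = 13.1611944
  N → positive
  Longitude: 12′ + 47″ = 12.78333′; 162 + 12.78333/60 = 162.2130556
  W → negative
Point 3:
  Lat: 44° + 18/60 + 5.2/3600 = 44 + 0.300000 + 0.001444 = 44.3014444
  N → positive
  λ: 28° + 20/60 + 10.27/3600 = 28 + 0.333333 + 0.002853 = 28.3361861
  E ⇒ keep positive
Point 4:
  Latitude: 0 + 33/60 + 32.7/3600 = 0.5590833
  hemisphere S, so the sign is −
  Lon: 121 + 58/60 + 56.2/3600 = 121.9822778
  W ⇒ negate
Point 5:
  Latitude: 67° + 12/60 + 36/3600 = 67 + 0.200000 + 0.010000 = 67.2100000
  N → positive
  Longitude: 48′ + 41.1″ = 48.68500′; 178 + 48.68500/60 = 178.8114167
  hemisphere W, so the sign is −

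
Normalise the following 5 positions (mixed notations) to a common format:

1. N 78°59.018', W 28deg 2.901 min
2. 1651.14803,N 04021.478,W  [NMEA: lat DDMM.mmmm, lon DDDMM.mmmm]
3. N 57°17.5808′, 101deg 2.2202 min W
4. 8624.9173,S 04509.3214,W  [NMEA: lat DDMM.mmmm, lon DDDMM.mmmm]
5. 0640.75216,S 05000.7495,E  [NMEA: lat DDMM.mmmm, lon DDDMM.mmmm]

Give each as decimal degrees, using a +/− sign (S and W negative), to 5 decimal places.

1. 78.98363, -28.04835
2. 16.85247, -40.35797
3. 57.29301, -101.03700
4. -86.41529, -45.15536
5. -6.67920, 50.01249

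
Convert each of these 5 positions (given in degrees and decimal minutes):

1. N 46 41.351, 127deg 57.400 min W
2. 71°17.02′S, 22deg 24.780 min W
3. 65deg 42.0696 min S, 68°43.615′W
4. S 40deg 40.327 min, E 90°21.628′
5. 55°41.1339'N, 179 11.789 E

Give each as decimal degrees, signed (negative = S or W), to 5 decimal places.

Point 1:
  Lat: 41.351′ = 0.689183°; total 46.689183
  N → positive
  Lon: 57.4′ = 0.956667°; total 127.956667
  W ⇒ negate
Point 2:
  φ: 17.02′ = 0.283667°; total 71.283667
  S ⇒ negate
  λ: 24.78′ = 0.413000°; total 22.413000
  hemisphere W, so the sign is −
Point 3:
  Lat: 65 + 42.0696/60 = 65.701160
  S ⇒ negate
  λ: 43.615′ = 0.726917°; total 68.726917
  hemisphere W, so the sign is −
Point 4:
  Latitude: 40 + 40.327/60 = 40.672117
  hemisphere S, so the sign is −
  Longitude: 90 + 21.628/60 = 90.360467
  E → positive
Point 5:
  φ: 55 + 41.1339/60 = 55.685565
  N ⇒ keep positive
  Longitude: 11.789′ = 0.196483°; total 179.196483
  E ⇒ keep positive

1. 46.68918, -127.95667
2. -71.28367, -22.41300
3. -65.70116, -68.72692
4. -40.67212, 90.36047
5. 55.68557, 179.19648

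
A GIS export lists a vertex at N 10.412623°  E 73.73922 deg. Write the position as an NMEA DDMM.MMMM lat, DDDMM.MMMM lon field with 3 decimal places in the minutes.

Latitude: 10° + 0.412623 × 60 = 10° 24.75738′
Longitude: minutes = (73.739220 − 73) × 60 = 44.35320

1024.757,N / 07344.353,E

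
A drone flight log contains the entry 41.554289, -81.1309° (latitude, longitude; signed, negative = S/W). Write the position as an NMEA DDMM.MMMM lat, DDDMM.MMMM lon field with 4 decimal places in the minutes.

4133.2573,N / 08107.8540,W

φ: 41° + 0.554289 × 60 = 41° 33.257340′
Longitude is negative → W; |value| = 81.130900
λ: 81° + 0.130900 × 60 = 81° 7.854000′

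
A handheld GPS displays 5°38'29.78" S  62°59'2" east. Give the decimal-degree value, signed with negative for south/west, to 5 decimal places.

-5.64161, 62.98389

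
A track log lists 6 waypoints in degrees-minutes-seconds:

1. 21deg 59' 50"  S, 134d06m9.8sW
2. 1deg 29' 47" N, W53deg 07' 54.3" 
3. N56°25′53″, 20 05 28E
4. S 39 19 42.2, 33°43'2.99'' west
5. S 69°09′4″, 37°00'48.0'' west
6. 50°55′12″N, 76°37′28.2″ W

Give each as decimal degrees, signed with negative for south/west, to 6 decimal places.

1. -21.997222, -134.102722
2. 1.496389, -53.131750
3. 56.431389, 20.091111
4. -39.328389, -33.717497
5. -69.151111, -37.013333
6. 50.920000, -76.624500

Point 1:
  Latitude: 59′ + 50″ = 59.83333′; 21 + 59.83333/60 = 21.9972222
  hemisphere S, so the sign is −
  Longitude: 6′ + 9.8″ = 6.16333′; 134 + 6.16333/60 = 134.1027222
  hemisphere W, so the sign is −
Point 2:
  Latitude: 29′ + 47″ = 29.78333′; 1 + 29.78333/60 = 1.4963889
  N → positive
  λ: 53 + 7/60 + 54.3/3600 = 53.1317500
  W → negative
Point 3:
  Lat: 56 + 25/60 + 53/3600 = 56.4313889
  N → positive
  Longitude: 5′ + 28″ = 5.46667′; 20 + 5.46667/60 = 20.0911111
  E → positive
Point 4:
  Lat: 39° + 19/60 + 42.2/3600 = 39 + 0.316667 + 0.011722 = 39.3283889
  S → negative
  Lon: 43′ + 2.99″ = 43.04983′; 33 + 43.04983/60 = 33.7174972
  hemisphere W, so the sign is −
Point 5:
  φ: 69 + 9/60 + 4/3600 = 69.1511111
  S ⇒ negate
  Lon: 0′ + 48″ = 0.80000′; 37 + 0.80000/60 = 37.0133333
  hemisphere W, so the sign is −
Point 6:
  φ: 50° + 55/60 + 12/3600 = 50 + 0.916667 + 0.003333 = 50.9200000
  N ⇒ keep positive
  Lon: 76° + 37/60 + 28.2/3600 = 76 + 0.616667 + 0.007833 = 76.6245000
  W ⇒ negate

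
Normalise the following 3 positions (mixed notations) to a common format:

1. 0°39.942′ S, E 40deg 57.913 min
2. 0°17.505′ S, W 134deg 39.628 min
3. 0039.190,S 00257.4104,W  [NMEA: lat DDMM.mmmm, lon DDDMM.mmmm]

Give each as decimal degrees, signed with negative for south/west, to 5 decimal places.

Point 1:
  Latitude: 39.942′ = 0.665700°; total 0.665700
  S → negative
  Longitude: 40 + 57.913/60 = 40.965217
  E → positive
Point 2:
  Lat: 17.505′ = 0.291750°; total 0.291750
  S ⇒ negate
  λ: 39.628′ = 0.660467°; total 134.660467
  W → negative
Point 3:
  φ: degrees = first 2 digits = 0, minutes = 39.19; 0 + 39.19/60 = 0.653167
  hemisphere S, so the sign is −
  λ: split at 3 digits → 002° and 57.4104′; 2 + 57.4104/60 = 2.956840
  W → negative

1. -0.66570, 40.96522
2. -0.29175, -134.66047
3. -0.65317, -2.95684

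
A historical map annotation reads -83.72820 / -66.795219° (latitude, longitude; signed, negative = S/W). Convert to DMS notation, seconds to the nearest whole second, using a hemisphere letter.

Latitude is negative → S; |value| = 83.728200
φ: 0.728200° → 43.69200′; 0.69200 × 60 = 41.52″
Longitude is negative → W; |value| = 66.795219
Longitude: 0.795219 × 60 = 47.71314′ → 47′, remainder × 60 = 42.79″

83°43′42″ S, 66°47′43″ W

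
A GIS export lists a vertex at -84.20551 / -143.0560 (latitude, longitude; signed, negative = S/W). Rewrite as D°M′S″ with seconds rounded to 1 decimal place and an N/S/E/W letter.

Latitude is negative → S; |value| = 84.205510
φ: 0.205510 × 60 = 12.33060′ → 12′, remainder × 60 = 19.836″
Longitude is negative → W; |value| = 143.056000
Lon: 0.056000 × 60 = 3.36000′ → 3′, remainder × 60 = 21.600″

84°12′19.8″ S, 143°03′21.6″ W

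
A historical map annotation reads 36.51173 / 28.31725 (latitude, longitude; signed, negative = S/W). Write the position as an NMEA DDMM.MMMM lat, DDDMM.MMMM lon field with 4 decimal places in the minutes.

Lat: minutes = (36.511730 − 36) × 60 = 30.703800
Longitude: 28° + 0.317250 × 60 = 28° 19.035000′

3630.7038,N / 02819.0350,E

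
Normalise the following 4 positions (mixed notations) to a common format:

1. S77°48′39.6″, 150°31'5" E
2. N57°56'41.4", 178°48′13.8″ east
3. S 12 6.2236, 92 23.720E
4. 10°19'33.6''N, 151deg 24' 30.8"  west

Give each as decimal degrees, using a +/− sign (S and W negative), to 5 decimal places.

1. -77.81100, 150.51806
2. 57.94483, 178.80383
3. -12.10373, 92.39533
4. 10.32600, -151.40856

Point 1:
  Latitude: 48′ + 39.6″ = 48.66000′; 77 + 48.66000/60 = 77.811000
  hemisphere S, so the sign is −
  Lon: 31′ + 5″ = 31.08333′; 150 + 31.08333/60 = 150.518056
  E → positive
Point 2:
  φ: 57 + 56/60 + 41.4/3600 = 57.944833
  N ⇒ keep positive
  λ: 178° + 48/60 + 13.8/3600 = 178 + 0.800000 + 0.003833 = 178.803833
  E → positive
Point 3:
  Latitude: 6.2236′ = 0.103727°; total 12.103727
  S ⇒ negate
  Lon: 23.72′ = 0.395333°; total 92.395333
  E → positive
Point 4:
  φ: 10 + 19/60 + 33.6/3600 = 10.326000
  N ⇒ keep positive
  Longitude: 24′ + 30.8″ = 24.51333′; 151 + 24.51333/60 = 151.408556
  W → negative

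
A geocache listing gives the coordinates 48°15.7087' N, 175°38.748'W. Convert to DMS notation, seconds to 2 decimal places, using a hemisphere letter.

Latitude: 15.70870′ → 15′ and 0.70870 × 60 = 42.5220″
Longitude: fractional minutes 0.74800 × 60 = 44.8800″

48°15′42.52″ N, 175°38′44.88″ W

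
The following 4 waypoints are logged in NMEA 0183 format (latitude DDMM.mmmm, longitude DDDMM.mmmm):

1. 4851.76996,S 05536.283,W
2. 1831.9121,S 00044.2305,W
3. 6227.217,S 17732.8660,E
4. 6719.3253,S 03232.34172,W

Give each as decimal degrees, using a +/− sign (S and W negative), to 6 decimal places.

1. -48.862833, -55.604717
2. -18.531868, -0.737175
3. -62.453617, 177.547767
4. -67.322088, -32.539029

Point 1:
  Lat: split at 2 digits → 48° and 51.76996′; 48 + 51.76996/60 = 48.8628327
  S → negative
  λ: degrees = first 3 digits = 55, minutes = 36.283; 55 + 36.283/60 = 55.6047167
  hemisphere W, so the sign is −
Point 2:
  Latitude: split at 2 digits → 18° and 31.9121′; 18 + 31.9121/60 = 18.5318683
  S → negative
  Lon: split at 3 digits → 000° and 44.2305′; 0 + 44.2305/60 = 0.7371750
  W → negative
Point 3:
  φ: split at 2 digits → 62° and 27.217′; 62 + 27.217/60 = 62.4536167
  S ⇒ negate
  Longitude: degrees = first 3 digits = 177, minutes = 32.866; 177 + 32.866/60 = 177.5477667
  E → positive
Point 4:
  Latitude: split at 2 digits → 67° and 19.3253′; 67 + 19.3253/60 = 67.3220883
  hemisphere S, so the sign is −
  Longitude: split at 3 digits → 032° and 32.34172′; 32 + 32.34172/60 = 32.5390287
  W ⇒ negate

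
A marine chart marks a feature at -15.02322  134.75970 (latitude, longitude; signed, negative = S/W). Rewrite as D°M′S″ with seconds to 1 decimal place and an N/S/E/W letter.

Latitude is negative → S; |value| = 15.023220
Lat: 0.023220° → 1.39320′; 0.39320 × 60 = 23.592″
λ: 0.759700 × 60 = 45.58200′ → 45′, remainder × 60 = 34.920″

15°01′23.6″ S, 134°45′34.9″ E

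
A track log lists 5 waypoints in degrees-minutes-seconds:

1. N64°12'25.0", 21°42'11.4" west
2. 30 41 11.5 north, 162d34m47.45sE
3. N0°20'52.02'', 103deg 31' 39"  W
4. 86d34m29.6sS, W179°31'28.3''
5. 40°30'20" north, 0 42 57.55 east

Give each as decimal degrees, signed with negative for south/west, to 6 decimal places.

1. 64.206944, -21.703167
2. 30.686528, 162.579847
3. 0.347783, -103.527500
4. -86.574889, -179.524528
5. 40.505556, 0.715986

Point 1:
  Lat: 12′ + 25″ = 12.41667′; 64 + 12.41667/60 = 64.2069444
  N → positive
  Lon: 42′ + 11.4″ = 42.19000′; 21 + 42.19000/60 = 21.7031667
  W → negative
Point 2:
  φ: 30° + 41/60 + 11.5/3600 = 30 + 0.683333 + 0.003194 = 30.6865278
  N → positive
  Lon: 162 + 34/60 + 47.45/3600 = 162.5798472
  E → positive
Point 3:
  Latitude: 0 + 20/60 + 52.02/3600 = 0.3477833
  N → positive
  Longitude: 103° + 31/60 + 39/3600 = 103 + 0.516667 + 0.010833 = 103.5275000
  hemisphere W, so the sign is −
Point 4:
  Lat: 86 + 34/60 + 29.6/3600 = 86.5748889
  hemisphere S, so the sign is −
  Lon: 179° + 31/60 + 28.3/3600 = 179 + 0.516667 + 0.007861 = 179.5245278
  W ⇒ negate
Point 5:
  φ: 30′ + 20″ = 30.33333′; 40 + 30.33333/60 = 40.5055556
  N ⇒ keep positive
  λ: 0 + 42/60 + 57.55/3600 = 0.7159861
  E ⇒ keep positive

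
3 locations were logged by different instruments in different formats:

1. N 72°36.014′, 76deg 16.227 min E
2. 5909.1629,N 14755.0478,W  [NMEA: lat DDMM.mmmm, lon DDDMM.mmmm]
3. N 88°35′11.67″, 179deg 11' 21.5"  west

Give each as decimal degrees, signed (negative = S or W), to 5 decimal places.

1. 72.60023, 76.27045
2. 59.15272, -147.91746
3. 88.58658, -179.18931

Point 1:
  Lat: 72 + 36.014/60 = 72.600233
  N ⇒ keep positive
  Lon: 16.227′ = 0.270450°; total 76.270450
  E ⇒ keep positive
Point 2:
  Lat: degrees = first 2 digits = 59, minutes = 9.1629; 59 + 9.1629/60 = 59.152715
  N → positive
  Lon: split at 3 digits → 147° and 55.0478′; 147 + 55.0478/60 = 147.917463
  W → negative
Point 3:
  Latitude: 88° + 35/60 + 11.67/3600 = 88 + 0.583333 + 0.003242 = 88.586575
  N ⇒ keep positive
  λ: 179 + 11/60 + 21.5/3600 = 179.189306
  W → negative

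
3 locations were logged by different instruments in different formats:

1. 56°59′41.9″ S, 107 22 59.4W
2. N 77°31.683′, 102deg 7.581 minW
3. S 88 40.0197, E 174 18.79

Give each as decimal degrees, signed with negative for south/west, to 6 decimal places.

1. -56.994972, -107.383167
2. 77.528050, -102.126350
3. -88.666995, 174.313167

Point 1:
  Lat: 59′ + 41.9″ = 59.69833′; 56 + 59.69833/60 = 56.9949722
  S ⇒ negate
  Longitude: 22′ + 59.4″ = 22.99000′; 107 + 22.99000/60 = 107.3831667
  W ⇒ negate
Point 2:
  Latitude: 31.683′ = 0.528050°; total 77.5280500
  N ⇒ keep positive
  Lon: 7.581′ = 0.126350°; total 102.1263500
  W → negative
Point 3:
  Latitude: 40.0197′ = 0.666995°; total 88.6669950
  hemisphere S, so the sign is −
  Longitude: 174 + 18.79/60 = 174.3131667
  E ⇒ keep positive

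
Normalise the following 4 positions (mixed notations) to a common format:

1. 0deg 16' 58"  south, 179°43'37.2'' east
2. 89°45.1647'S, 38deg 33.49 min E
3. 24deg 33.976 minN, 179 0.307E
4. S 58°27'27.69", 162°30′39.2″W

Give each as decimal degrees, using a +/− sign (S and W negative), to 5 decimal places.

Point 1:
  φ: 0° + 16/60 + 58/3600 = 0 + 0.266667 + 0.016111 = 0.282778
  S → negative
  Longitude: 179° + 43/60 + 37.2/3600 = 179 + 0.716667 + 0.010333 = 179.727000
  E → positive
Point 2:
  Latitude: 89 + 45.1647/60 = 89.752745
  hemisphere S, so the sign is −
  λ: 33.49′ = 0.558167°; total 38.558167
  E → positive
Point 3:
  Latitude: 33.976′ = 0.566267°; total 24.566267
  N → positive
  Lon: 0.307′ = 0.005117°; total 179.005117
  E → positive
Point 4:
  Latitude: 27′ + 27.69″ = 27.46150′; 58 + 27.46150/60 = 58.457692
  S ⇒ negate
  Longitude: 30′ + 39.2″ = 30.65333′; 162 + 30.65333/60 = 162.510889
  W ⇒ negate

1. -0.28278, 179.72700
2. -89.75275, 38.55817
3. 24.56627, 179.00512
4. -58.45769, -162.51089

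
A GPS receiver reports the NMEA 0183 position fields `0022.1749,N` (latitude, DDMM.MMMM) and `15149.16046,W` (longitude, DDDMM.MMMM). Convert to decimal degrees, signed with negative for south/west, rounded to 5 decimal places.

0.36958, -151.81934

Latitude: degrees = first 2 digits = 0, minutes = 22.1749; 0 + 22.1749/60 = 0.369582
N ⇒ keep positive
Longitude: degrees = first 3 digits = 151, minutes = 49.16046; 151 + 49.16046/60 = 151.819341
W ⇒ negate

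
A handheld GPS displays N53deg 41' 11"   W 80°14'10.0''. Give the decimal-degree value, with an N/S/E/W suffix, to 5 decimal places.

53.68639° N, 80.23611° W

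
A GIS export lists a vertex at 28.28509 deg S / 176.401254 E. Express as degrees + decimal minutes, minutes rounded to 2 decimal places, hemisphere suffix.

28° 17.11′ S, 176° 24.08′ E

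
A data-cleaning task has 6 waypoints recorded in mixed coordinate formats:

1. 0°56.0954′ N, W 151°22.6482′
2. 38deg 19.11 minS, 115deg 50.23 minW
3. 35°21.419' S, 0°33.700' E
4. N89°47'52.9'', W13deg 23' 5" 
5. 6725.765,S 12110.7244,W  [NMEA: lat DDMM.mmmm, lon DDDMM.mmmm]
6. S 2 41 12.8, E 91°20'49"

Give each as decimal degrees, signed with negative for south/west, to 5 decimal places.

1. 0.93492, -151.37747
2. -38.31850, -115.83717
3. -35.35698, 0.56167
4. 89.79803, -13.38472
5. -67.42942, -121.17874
6. -2.68689, 91.34694

Point 1:
  Lat: 56.0954′ = 0.934923°; total 0.934923
  N → positive
  Longitude: 22.6482′ = 0.377470°; total 151.377470
  hemisphere W, so the sign is −
Point 2:
  Latitude: 38 + 19.11/60 = 38.318500
  S → negative
  Longitude: 50.23′ = 0.837167°; total 115.837167
  W ⇒ negate
Point 3:
  φ: 21.419′ = 0.356983°; total 35.356983
  S ⇒ negate
  Longitude: 33.7′ = 0.561667°; total 0.561667
  E → positive
Point 4:
  φ: 89° + 47/60 + 52.9/3600 = 89 + 0.783333 + 0.014694 = 89.798028
  N → positive
  Lon: 23′ + 5″ = 23.08333′; 13 + 23.08333/60 = 13.384722
  W → negative
Point 5:
  Latitude: split at 2 digits → 67° and 25.765′; 67 + 25.765/60 = 67.429417
  hemisphere S, so the sign is −
  Longitude: split at 3 digits → 121° and 10.7244′; 121 + 10.7244/60 = 121.178740
  hemisphere W, so the sign is −
Point 6:
  φ: 2° + 41/60 + 12.8/3600 = 2 + 0.683333 + 0.003556 = 2.686889
  S ⇒ negate
  λ: 91° + 20/60 + 49/3600 = 91 + 0.333333 + 0.013611 = 91.346944
  E → positive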